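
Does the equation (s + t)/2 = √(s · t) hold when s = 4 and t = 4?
Holds

Substituting s = 4, t = 4:

LHS = (4 + 4)/2 = 4
RHS = √(4 · 4) = 4

LHS = RHS, so the equation holds at this point.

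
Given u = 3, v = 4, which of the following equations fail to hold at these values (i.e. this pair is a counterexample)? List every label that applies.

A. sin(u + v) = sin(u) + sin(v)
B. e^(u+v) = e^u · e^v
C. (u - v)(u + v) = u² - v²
A

Evaluating each claim at the given values:
A. LHS = sin(7) ≈ 0.657, RHS = sin(4) + sin(3) ≈ -0.6157 → fails here (LHS ≠ RHS)
B. LHS = e^7 ≈ 1097, RHS = e^7 ≈ 1097 → holds here (LHS = RHS)
C. LHS = -7, RHS = -7 → holds here (LHS = RHS)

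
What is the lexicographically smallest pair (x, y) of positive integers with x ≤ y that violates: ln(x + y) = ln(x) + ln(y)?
(x, y) = (1, 1)

Substituting (1, 1) into the claim:
LHS = ln(1 + 1) = ln(2) ≈ 0.6931
RHS = ln(1) + ln(1) = 0

Since LHS ≠ RHS, this pair disproves the claim, and no lexicographically smaller pair (x ≤ y, positive integers) does.

For instance (1, 3) is also a counterexample (LHS = ln(4) ≈ 1.386, RHS = ln(3) ≈ 1.099), but it's lexicographically larger.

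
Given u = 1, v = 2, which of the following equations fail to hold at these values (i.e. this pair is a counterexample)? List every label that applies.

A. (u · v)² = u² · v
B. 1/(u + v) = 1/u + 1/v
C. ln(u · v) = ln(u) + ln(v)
Evaluating each claim at the given values:
A. LHS = 4, RHS = 2 → fails here (LHS ≠ RHS)
B. LHS = 1/3, RHS = 3/2 → fails here (LHS ≠ RHS)
C. LHS = ln(2) ≈ 0.6931, RHS = ln(2) ≈ 0.6931 → holds here (LHS = RHS)

Answer: A, B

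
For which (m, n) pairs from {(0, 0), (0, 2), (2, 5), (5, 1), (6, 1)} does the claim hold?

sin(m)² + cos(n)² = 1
Testing each pair:
(0, 0): LHS = 1, RHS = 1 → holds
(0, 2): LHS = cos(2)² ≈ 0.1732, RHS = 1 → fails
(2, 5): LHS = cos(5)² + sin(2)² ≈ 0.9073, RHS = 1 → fails
(5, 1): LHS = cos(1)² + sin(5)² ≈ 1.211, RHS = 1 → fails
(6, 1): LHS = sin(6)² + cos(1)² ≈ 0.37, RHS = 1 → fails

1 of 5 pairs satisfies the claim.

Answer: (0, 0)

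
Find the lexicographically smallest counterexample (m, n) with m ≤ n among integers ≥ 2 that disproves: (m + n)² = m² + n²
Substituting (2, 2) into the claim:
LHS = (2 + 2)² = 16
RHS = 2² + 2² = 8

Since LHS ≠ RHS, this pair disproves the claim, and no lexicographically smaller pair (m ≤ n, integers ≥ 2) does.

For instance (6, 7) is also a counterexample (LHS = 169, RHS = 85), but it's lexicographically larger.

Answer: (m, n) = (2, 2)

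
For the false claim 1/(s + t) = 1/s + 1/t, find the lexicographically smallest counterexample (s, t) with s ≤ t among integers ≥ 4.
(s, t) = (4, 4)

Substituting (4, 4) into the claim:
LHS = 1/(4 + 4) = 1/8
RHS = 1/4 + 1/4 = 1/2

Since LHS ≠ RHS, this pair disproves the claim, and no lexicographically smaller pair (s ≤ t, integers ≥ 4) does.

For instance (7, 10) is also a counterexample (LHS = 1/17, RHS = 17/70), but it's lexicographically larger.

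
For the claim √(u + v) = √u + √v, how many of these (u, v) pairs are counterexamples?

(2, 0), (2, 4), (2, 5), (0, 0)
2

Testing each pair:
(2, 0): LHS = √(2) ≈ 1.414, RHS = √(2) ≈ 1.414 → satisfies claim
(2, 4): LHS = √(6) ≈ 2.449, RHS = √(2) + 2 ≈ 3.414 → counterexample
(2, 5): LHS = √(7) ≈ 2.646, RHS = √(2) + √(5) ≈ 3.65 → counterexample
(0, 0): LHS = 0, RHS = 0 → satisfies claim

That makes 2 counterexamples.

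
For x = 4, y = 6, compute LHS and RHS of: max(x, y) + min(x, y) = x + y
LHS = max(4, 6) + min(4, 6) = 10
RHS = 4 + 6 = 10

LHS = RHS: the two sides agree.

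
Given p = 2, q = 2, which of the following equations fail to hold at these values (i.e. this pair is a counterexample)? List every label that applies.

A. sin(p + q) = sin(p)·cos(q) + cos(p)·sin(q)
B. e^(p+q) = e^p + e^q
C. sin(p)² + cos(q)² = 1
Evaluating each claim at the given values:
A. LHS = sin(4) ≈ -0.7568, RHS = 2·sin(2)·cos(2) ≈ -0.7568 → holds here (LHS = RHS)
B. LHS = e^4 ≈ 54.6, RHS = 2·e^2 ≈ 14.78 → fails here (LHS ≠ RHS)
C. LHS = cos(2)² + sin(2)² = 1, RHS = 1 → holds here (LHS = RHS)

Answer: B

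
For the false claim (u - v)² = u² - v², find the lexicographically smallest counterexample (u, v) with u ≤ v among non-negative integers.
At (0, 0): both sides equal 0, so it holds there.

Substituting (0, 1) into the claim:
LHS = (0 - 1)² = 1
RHS = 0² - 1² = -1

Since LHS ≠ RHS, this pair disproves the claim, and no lexicographically smaller pair (u ≤ v, non-negative integers) does.

For instance (2, 6) is also a counterexample (LHS = 16, RHS = -32), but it's lexicographically larger.

Answer: (u, v) = (0, 1)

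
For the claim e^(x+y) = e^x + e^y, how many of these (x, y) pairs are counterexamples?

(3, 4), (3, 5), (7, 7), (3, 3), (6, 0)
Testing each pair:
(3, 4): LHS = e^7 ≈ 1097, RHS = e^3 + e^4 ≈ 74.68 → counterexample
(3, 5): LHS = e^8 ≈ 2981, RHS = e^3 + e^5 ≈ 168.5 → counterexample
(7, 7): LHS = e^14 ≈ 1202604.3, RHS = 2·e^7 ≈ 2193 → counterexample
(3, 3): LHS = e^6 ≈ 403.4, RHS = 2·e^3 ≈ 40.17 → counterexample
(6, 0): LHS = e^6 ≈ 403.4, RHS = 1 + e^6 ≈ 404.4 → counterexample

That makes 5 counterexamples.

Answer: 5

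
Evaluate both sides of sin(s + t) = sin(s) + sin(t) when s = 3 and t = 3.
LHS = sin(3 + 3) = sin(6) ≈ -0.2794
RHS = sin(3) + sin(3) = 2·sin(3) ≈ 0.2822

LHS ≠ RHS (they differ by about 0.5617), so the equation does not hold here.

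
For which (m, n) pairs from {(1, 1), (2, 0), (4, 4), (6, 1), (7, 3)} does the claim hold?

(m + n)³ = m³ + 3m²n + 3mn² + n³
All pairs

Testing each pair:
(1, 1): LHS = 8, RHS = 8 → holds
(2, 0): LHS = 8, RHS = 8 → holds
(4, 4): LHS = 512, RHS = 512 → holds
(6, 1): LHS = 343, RHS = 343 → holds
(7, 3): LHS = 1000, RHS = 1000 → holds

Every pair satisfies the claim.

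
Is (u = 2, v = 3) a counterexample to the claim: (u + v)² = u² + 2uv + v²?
No

Substituting u = 2, v = 3:
LHS = (2 + 3)² = 25
RHS = 2² + 2·2·3 + 3² = 25

The sides agree, so this pair does not disprove the claim.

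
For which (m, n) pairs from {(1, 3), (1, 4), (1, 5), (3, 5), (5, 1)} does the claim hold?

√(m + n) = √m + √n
Testing each pair:
(1, 3): LHS = 2, RHS = 1 + √(3) ≈ 2.732 → fails
(1, 4): LHS = √(5) ≈ 2.236, RHS = 3 → fails
(1, 5): LHS = √(6) ≈ 2.449, RHS = 1 + √(5) ≈ 3.236 → fails
(3, 5): LHS = 2·√(2) ≈ 2.828, RHS = √(3) + √(5) ≈ 3.968 → fails
(5, 1): LHS = √(6) ≈ 2.449, RHS = 1 + √(5) ≈ 3.236 → fails

No pair satisfies the claim.

Answer: None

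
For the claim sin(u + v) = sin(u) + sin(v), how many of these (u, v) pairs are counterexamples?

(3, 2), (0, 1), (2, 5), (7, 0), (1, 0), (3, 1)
Testing each pair:
(3, 2): LHS = sin(5) ≈ -0.9589, RHS = sin(3) + sin(2) ≈ 1.05 → counterexample
(0, 1): LHS = sin(1) ≈ 0.8415, RHS = sin(1) ≈ 0.8415 → satisfies claim
(2, 5): LHS = sin(7) ≈ 0.657, RHS = sin(5) + sin(2) ≈ -0.04963 → counterexample
(7, 0): LHS = sin(7) ≈ 0.657, RHS = sin(7) ≈ 0.657 → satisfies claim
(1, 0): LHS = sin(1) ≈ 0.8415, RHS = sin(1) ≈ 0.8415 → satisfies claim
(3, 1): LHS = sin(4) ≈ -0.7568, RHS = sin(3) + sin(1) ≈ 0.9826 → counterexample

That makes 3 counterexamples.

Answer: 3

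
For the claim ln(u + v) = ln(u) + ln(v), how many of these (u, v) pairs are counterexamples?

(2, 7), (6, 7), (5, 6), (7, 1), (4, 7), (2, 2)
Testing each pair:
(2, 7): LHS = ln(9) ≈ 2.197, RHS = ln(2) + ln(7) ≈ 2.639 → counterexample
(6, 7): LHS = ln(13) ≈ 2.565, RHS = ln(6) + ln(7) ≈ 3.738 → counterexample
(5, 6): LHS = ln(11) ≈ 2.398, RHS = ln(5) + ln(6) ≈ 3.401 → counterexample
(7, 1): LHS = ln(8) ≈ 2.079, RHS = ln(7) ≈ 1.946 → counterexample
(4, 7): LHS = ln(11) ≈ 2.398, RHS = ln(4) + ln(7) ≈ 3.332 → counterexample
(2, 2): LHS = ln(4) ≈ 1.386, RHS = 2·ln(2) ≈ 1.386 → satisfies claim

That makes 5 counterexamples.

Answer: 5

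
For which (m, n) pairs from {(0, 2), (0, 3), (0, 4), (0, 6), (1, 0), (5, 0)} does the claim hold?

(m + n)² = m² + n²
Testing each pair:
(0, 2): LHS = 4, RHS = 4 → holds
(0, 3): LHS = 9, RHS = 9 → holds
(0, 4): LHS = 16, RHS = 16 → holds
(0, 6): LHS = 36, RHS = 36 → holds
(1, 0): LHS = 1, RHS = 1 → holds
(5, 0): LHS = 25, RHS = 25 → holds

Every pair satisfies the claim.

Answer: All pairs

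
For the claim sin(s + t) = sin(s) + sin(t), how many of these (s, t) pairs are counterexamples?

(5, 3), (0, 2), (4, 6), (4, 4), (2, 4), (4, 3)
5

Testing each pair:
(5, 3): LHS = sin(8) ≈ 0.9894, RHS = sin(5) + sin(3) ≈ -0.8178 → counterexample
(0, 2): LHS = sin(2) ≈ 0.9093, RHS = sin(2) ≈ 0.9093 → satisfies claim
(4, 6): LHS = sin(10) ≈ -0.544, RHS = sin(4) + sin(6) ≈ -1.036 → counterexample
(4, 4): LHS = sin(8) ≈ 0.9894, RHS = 2·sin(4) ≈ -1.514 → counterexample
(2, 4): LHS = sin(6) ≈ -0.2794, RHS = sin(4) + sin(2) ≈ 0.1525 → counterexample
(4, 3): LHS = sin(7) ≈ 0.657, RHS = sin(4) + sin(3) ≈ -0.6157 → counterexample

That makes 5 counterexamples.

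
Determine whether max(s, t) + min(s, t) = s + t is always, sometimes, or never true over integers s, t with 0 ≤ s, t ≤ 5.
The identity holds for every pair in the range. For instance at (s, t) = (2, 4): both sides equal 6.

Answer: Always true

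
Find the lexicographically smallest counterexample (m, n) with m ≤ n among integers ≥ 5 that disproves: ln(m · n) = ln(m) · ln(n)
(m, n) = (5, 5)

Substituting (5, 5) into the claim:
LHS = ln(5 · 5) = ln(25) ≈ 3.219
RHS = ln(5) · ln(5) = ln(5)² ≈ 2.59

Since LHS ≠ RHS, this pair disproves the claim, and no lexicographically smaller pair (m ≤ n, integers ≥ 5) does.

For instance (8, 9) is also a counterexample (LHS = ln(72) ≈ 4.277, RHS = ln(8)·ln(9) ≈ 4.569), but it's lexicographically larger.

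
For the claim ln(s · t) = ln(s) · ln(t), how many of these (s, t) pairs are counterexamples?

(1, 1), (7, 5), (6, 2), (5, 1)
Testing each pair:
(1, 1): LHS = 0, RHS = 0 → satisfies claim
(7, 5): LHS = ln(35) ≈ 3.555, RHS = ln(5)·ln(7) ≈ 3.132 → counterexample
(6, 2): LHS = ln(12) ≈ 2.485, RHS = ln(2)·ln(6) ≈ 1.242 → counterexample
(5, 1): LHS = ln(5) ≈ 1.609, RHS = 0 → counterexample

That makes 3 counterexamples.

Answer: 3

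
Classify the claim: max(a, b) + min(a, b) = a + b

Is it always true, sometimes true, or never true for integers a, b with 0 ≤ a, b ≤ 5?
Always true

The identity holds for every pair in the range. For instance at (a, b) = (2, 1): both sides equal 3.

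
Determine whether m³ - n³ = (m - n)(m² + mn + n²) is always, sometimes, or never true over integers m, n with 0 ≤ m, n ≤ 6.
Always true

The identity holds for every pair in the range. For instance at (m, n) = (6, 1): both sides equal 215.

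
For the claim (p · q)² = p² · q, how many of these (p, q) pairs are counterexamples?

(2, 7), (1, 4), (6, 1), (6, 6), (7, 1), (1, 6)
Testing each pair:
(2, 7): LHS = 196, RHS = 28 → counterexample
(1, 4): LHS = 16, RHS = 4 → counterexample
(6, 1): LHS = 36, RHS = 36 → satisfies claim
(6, 6): LHS = 1296, RHS = 216 → counterexample
(7, 1): LHS = 49, RHS = 49 → satisfies claim
(1, 6): LHS = 36, RHS = 6 → counterexample

That makes 4 counterexamples.

Answer: 4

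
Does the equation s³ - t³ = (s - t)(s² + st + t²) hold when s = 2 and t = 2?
Substituting s = 2, t = 2:

LHS = 2³ - 2³ = 0
RHS = (2 - 2)(2² + 2·2 + 2²) = 0

LHS = RHS, so the equation holds at this point.

Answer: Holds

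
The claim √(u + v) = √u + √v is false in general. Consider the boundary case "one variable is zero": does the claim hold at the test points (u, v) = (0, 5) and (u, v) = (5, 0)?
Yes, holds at both test points

At (0, 5): LHS = √(5) ≈ 2.236, RHS = √(5) ≈ 2.236 → equal
At (5, 0): LHS = √(5) ≈ 2.236, RHS = √(5) ≈ 2.236 → equal

So the claim does hold at both of these boundary points, even though it is not an identity.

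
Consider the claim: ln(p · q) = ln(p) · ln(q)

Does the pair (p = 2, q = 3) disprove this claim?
Yes

Substituting p = 2, q = 3:
LHS = ln(2 · 3) = ln(6) ≈ 1.792
RHS = ln(2) · ln(3) ≈ 0.7615

Since LHS ≠ RHS, this pair disproves the claim.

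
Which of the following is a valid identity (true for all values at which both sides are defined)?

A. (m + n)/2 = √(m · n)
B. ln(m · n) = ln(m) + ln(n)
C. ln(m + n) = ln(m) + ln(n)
A: fails at (2, 3) — LHS = 5/2, RHS = √(6) ≈ 2.449.
B: holds — e.g. at (2, 2), both sides equal ln(4) ≈ 1.386.
C: fails at (3, 3) — LHS = ln(6) ≈ 1.792, RHS = 2·ln(3) ≈ 2.197.

Answer: B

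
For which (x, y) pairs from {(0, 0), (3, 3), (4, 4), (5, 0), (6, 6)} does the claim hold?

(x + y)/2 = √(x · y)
(0, 0), (3, 3), (4, 4), (6, 6)

Testing each pair:
(0, 0): LHS = 0, RHS = 0 → holds
(3, 3): LHS = 3, RHS = 3 → holds
(4, 4): LHS = 4, RHS = 4 → holds
(5, 0): LHS = 5/2, RHS = 0 → fails
(6, 6): LHS = 6, RHS = 6 → holds

4 of 5 pairs satisfy the claim.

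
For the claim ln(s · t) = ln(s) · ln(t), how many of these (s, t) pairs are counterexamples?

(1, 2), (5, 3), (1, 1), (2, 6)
Testing each pair:
(1, 2): LHS = ln(2) ≈ 0.6931, RHS = 0 → counterexample
(5, 3): LHS = ln(15) ≈ 2.708, RHS = ln(3)·ln(5) ≈ 1.768 → counterexample
(1, 1): LHS = 0, RHS = 0 → satisfies claim
(2, 6): LHS = ln(12) ≈ 2.485, RHS = ln(2)·ln(6) ≈ 1.242 → counterexample

That makes 3 counterexamples.

Answer: 3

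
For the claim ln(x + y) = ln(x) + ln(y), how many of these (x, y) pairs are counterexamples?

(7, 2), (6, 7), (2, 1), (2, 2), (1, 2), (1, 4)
5

Testing each pair:
(7, 2): LHS = ln(9) ≈ 2.197, RHS = ln(2) + ln(7) ≈ 2.639 → counterexample
(6, 7): LHS = ln(13) ≈ 2.565, RHS = ln(6) + ln(7) ≈ 3.738 → counterexample
(2, 1): LHS = ln(3) ≈ 1.099, RHS = ln(2) ≈ 0.6931 → counterexample
(2, 2): LHS = ln(4) ≈ 1.386, RHS = 2·ln(2) ≈ 1.386 → satisfies claim
(1, 2): LHS = ln(3) ≈ 1.099, RHS = ln(2) ≈ 0.6931 → counterexample
(1, 4): LHS = ln(5) ≈ 1.609, RHS = ln(4) ≈ 1.386 → counterexample

That makes 5 counterexamples.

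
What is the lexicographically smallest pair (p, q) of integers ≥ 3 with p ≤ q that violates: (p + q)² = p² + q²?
(p, q) = (3, 3)

Substituting (3, 3) into the claim:
LHS = (3 + 3)² = 36
RHS = 3² + 3² = 18

Since LHS ≠ RHS, this pair disproves the claim, and no lexicographically smaller pair (p ≤ q, integers ≥ 3) does.

For instance (6, 10) is also a counterexample (LHS = 256, RHS = 136), but it's lexicographically larger.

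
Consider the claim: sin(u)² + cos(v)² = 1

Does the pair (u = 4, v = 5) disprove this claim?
Substituting u = 4, v = 5:
LHS = sin(4)² + cos(5)² ≈ 0.6532
RHS = 1

Since LHS ≠ RHS, this pair disproves the claim.

Answer: Yes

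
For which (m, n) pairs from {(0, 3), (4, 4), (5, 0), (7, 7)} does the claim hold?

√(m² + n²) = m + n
Testing each pair:
(0, 3): LHS = 3, RHS = 3 → holds
(4, 4): LHS = 4·√(2) ≈ 5.657, RHS = 8 → fails
(5, 0): LHS = 5, RHS = 5 → holds
(7, 7): LHS = 7·√(2) ≈ 9.899, RHS = 14 → fails

2 of 4 pairs satisfy the claim.

Answer: (0, 3), (5, 0)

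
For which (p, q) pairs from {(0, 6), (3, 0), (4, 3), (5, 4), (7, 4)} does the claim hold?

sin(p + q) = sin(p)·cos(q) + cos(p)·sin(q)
All pairs

Testing each pair:
(0, 6): LHS = sin(6) ≈ -0.2794, RHS = sin(6) ≈ -0.2794 → holds
(3, 0): LHS = sin(3) ≈ 0.1411, RHS = sin(3) ≈ 0.1411 → holds
(4, 3): LHS = sin(7) ≈ 0.657, RHS = sin(3)·cos(4) + sin(4)·cos(3) ≈ 0.657 → holds
(5, 4): LHS = sin(9) ≈ 0.4121, RHS = sin(4)·cos(5) + sin(5)·cos(4) ≈ 0.4121 → holds
(7, 4): LHS = sin(11) ≈ -1, RHS = sin(4)·cos(7) + sin(7)·cos(4) ≈ -1 → holds

Every pair satisfies the claim.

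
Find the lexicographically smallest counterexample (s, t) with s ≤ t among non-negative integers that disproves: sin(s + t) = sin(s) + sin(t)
(s, t) = (1, 1)

At (0, 1): both sides equal sin(1) ≈ 0.8415, so it holds there.
At (0, 5): both sides equal sin(5) ≈ -0.9589, so it holds there.

Substituting (1, 1) into the claim:
LHS = sin(1 + 1) = sin(2) ≈ 0.9093
RHS = sin(1) + sin(1) = 2·sin(1) ≈ 1.683

Since LHS ≠ RHS, this pair disproves the claim, and no lexicographically smaller pair (s ≤ t, non-negative integers) does.

For instance (5, 5) is also a counterexample (LHS = sin(10) ≈ -0.544, RHS = 2·sin(5) ≈ -1.918), but it's lexicographically larger.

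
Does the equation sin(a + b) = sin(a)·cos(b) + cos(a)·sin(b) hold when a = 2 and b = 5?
Holds

Substituting a = 2, b = 5:

LHS = sin(2 + 5) = sin(7) ≈ 0.657
RHS = sin(2)·cos(5) + cos(2)·sin(5) = sin(2)·cos(5) + sin(5)·cos(2) ≈ 0.657

LHS = RHS, so the equation holds at this point.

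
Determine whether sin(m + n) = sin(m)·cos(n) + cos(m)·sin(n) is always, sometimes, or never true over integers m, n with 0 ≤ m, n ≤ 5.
Always true

The identity holds for every pair in the range. For instance at (m, n) = (3, 5): both sides equal sin(8) ≈ 0.9894.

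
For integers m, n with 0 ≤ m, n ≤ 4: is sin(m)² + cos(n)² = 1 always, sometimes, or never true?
It holds at (m, n) = (2, 2) (both sides equal 1), but fails at (m, n) = (2, 3) (LHS = sin(2)² + cos(3)² ≈ 1.807, RHS = 1).

Answer: Sometimes true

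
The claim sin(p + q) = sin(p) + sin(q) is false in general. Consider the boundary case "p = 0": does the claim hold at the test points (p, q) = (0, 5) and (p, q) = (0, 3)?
At (0, 5): LHS = sin(5) ≈ -0.9589, RHS = sin(5) ≈ -0.9589 → equal
At (0, 3): LHS = sin(3) ≈ 0.1411, RHS = sin(3) ≈ 0.1411 → equal

So the claim does hold at both of these boundary points, even though it is not an identity.

Answer: Yes, holds at both test points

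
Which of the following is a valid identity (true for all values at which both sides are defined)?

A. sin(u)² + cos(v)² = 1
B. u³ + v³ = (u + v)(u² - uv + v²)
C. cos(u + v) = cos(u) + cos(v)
A: fails at (6, 7) — LHS = sin(6)² + cos(7)² ≈ 0.6464, RHS = 1.
B: holds — e.g. at (4, 6), both sides equal 280.
C: fails at (3, 4) — LHS = cos(7) ≈ 0.7539, RHS = cos(3) + cos(4) ≈ -1.644.

Answer: B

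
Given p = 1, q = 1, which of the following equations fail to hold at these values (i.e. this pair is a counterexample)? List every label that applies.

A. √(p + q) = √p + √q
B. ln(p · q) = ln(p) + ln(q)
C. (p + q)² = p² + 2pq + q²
A

Evaluating each claim at the given values:
A. LHS = √(2) ≈ 1.414, RHS = 2 → fails here (LHS ≠ RHS)
B. LHS = 0, RHS = 0 → holds here (LHS = RHS)
C. LHS = 4, RHS = 4 → holds here (LHS = RHS)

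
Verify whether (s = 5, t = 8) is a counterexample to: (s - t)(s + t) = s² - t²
No

Substituting s = 5, t = 8:
LHS = (5 - 8)(5 + 8) = -39
RHS = 5² - 8² = -39

The sides agree, so this pair does not disprove the claim.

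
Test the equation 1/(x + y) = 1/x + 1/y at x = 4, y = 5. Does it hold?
Fails

Substituting x = 4, y = 5:

LHS = 1/(4 + 5) = 1/9
RHS = 1/4 + 1/5 = 9/20

LHS ≠ RHS, so the equation does not hold at this point.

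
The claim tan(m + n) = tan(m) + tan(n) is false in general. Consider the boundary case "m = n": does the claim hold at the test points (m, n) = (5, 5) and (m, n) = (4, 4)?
At (5, 5): LHS = tan(10) ≈ 0.6484 ≠ RHS = 2·tan(5) ≈ -6.761
At (4, 4): LHS = tan(8) ≈ -6.8 ≠ RHS = 2·tan(4) ≈ 2.316

Answer: No, fails at both test points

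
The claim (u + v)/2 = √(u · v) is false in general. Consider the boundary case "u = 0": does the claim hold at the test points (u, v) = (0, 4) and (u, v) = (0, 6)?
At (0, 4): LHS = 2 ≠ RHS = 0
At (0, 6): LHS = 3 ≠ RHS = 0

Answer: No, fails at both test points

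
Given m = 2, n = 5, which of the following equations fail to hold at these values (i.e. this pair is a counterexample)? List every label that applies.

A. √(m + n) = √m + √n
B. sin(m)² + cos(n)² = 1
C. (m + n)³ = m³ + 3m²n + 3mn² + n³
A, B

Evaluating each claim at the given values:
A. LHS = √(7) ≈ 2.646, RHS = √(2) + √(5) ≈ 3.65 → fails here (LHS ≠ RHS)
B. LHS = cos(5)² + sin(2)² ≈ 0.9073, RHS = 1 → fails here (LHS ≠ RHS)
C. LHS = 343, RHS = 343 → holds here (LHS = RHS)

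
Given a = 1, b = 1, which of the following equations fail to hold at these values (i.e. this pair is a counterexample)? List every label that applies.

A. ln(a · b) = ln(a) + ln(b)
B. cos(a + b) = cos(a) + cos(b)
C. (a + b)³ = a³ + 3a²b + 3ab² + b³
Evaluating each claim at the given values:
A. LHS = 0, RHS = 0 → holds here (LHS = RHS)
B. LHS = cos(2) ≈ -0.4161, RHS = 2·cos(1) ≈ 1.081 → fails here (LHS ≠ RHS)
C. LHS = 8, RHS = 8 → holds here (LHS = RHS)

Answer: B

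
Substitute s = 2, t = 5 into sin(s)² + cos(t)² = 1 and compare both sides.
LHS = sin(2)² + cos(5)² ≈ 0.9073
RHS = 1

LHS ≠ RHS (they differ by about 0.09271), so the equation does not hold here.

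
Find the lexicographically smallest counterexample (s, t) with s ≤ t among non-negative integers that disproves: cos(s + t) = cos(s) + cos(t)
(s, t) = (0, 0)

Substituting (0, 0) into the claim:
LHS = cos(0 + 0) = 1
RHS = cos(0) + cos(0) = 2

Since LHS ≠ RHS, this pair disproves the claim, and no lexicographically smaller pair (s ≤ t, non-negative integers) does.

For instance (0, 7) is also a counterexample (LHS = cos(7) ≈ 0.7539, RHS = cos(7) + 1 ≈ 1.754), but it's lexicographically larger.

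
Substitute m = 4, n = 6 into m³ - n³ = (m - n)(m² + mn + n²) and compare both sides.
LHS = 4³ - 6³ = -152
RHS = (4 - 6)(4² + 4·6 + 6²) = -152

LHS = RHS: the two sides agree.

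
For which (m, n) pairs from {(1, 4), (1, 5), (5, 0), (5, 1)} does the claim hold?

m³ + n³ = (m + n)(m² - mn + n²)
Testing each pair:
(1, 4): LHS = 65, RHS = 65 → holds
(1, 5): LHS = 126, RHS = 126 → holds
(5, 0): LHS = 125, RHS = 125 → holds
(5, 1): LHS = 126, RHS = 126 → holds

Every pair satisfies the claim.

Answer: All pairs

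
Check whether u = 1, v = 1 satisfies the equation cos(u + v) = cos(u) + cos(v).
Fails

Substituting u = 1, v = 1:

LHS = cos(1 + 1) = cos(2) ≈ -0.4161
RHS = cos(1) + cos(1) = 2·cos(1) ≈ 1.081

LHS ≠ RHS, so the equation does not hold at this point.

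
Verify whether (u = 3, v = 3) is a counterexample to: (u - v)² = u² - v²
Substituting u = 3, v = 3:
LHS = (3 - 3)² = 0
RHS = 3² - 3² = 0

The sides agree, so this pair does not disprove the claim.

Answer: No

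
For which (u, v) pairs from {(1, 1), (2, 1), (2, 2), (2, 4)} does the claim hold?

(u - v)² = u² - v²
Testing each pair:
(1, 1): LHS = 0, RHS = 0 → holds
(2, 1): LHS = 1, RHS = 3 → fails
(2, 2): LHS = 0, RHS = 0 → holds
(2, 4): LHS = 4, RHS = -12 → fails

2 of 4 pairs satisfy the claim.

Answer: (1, 1), (2, 2)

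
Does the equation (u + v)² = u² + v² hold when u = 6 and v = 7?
Fails

Substituting u = 6, v = 7:

LHS = (6 + 7)² = 169
RHS = 6² + 7² = 85

LHS ≠ RHS, so the equation does not hold at this point.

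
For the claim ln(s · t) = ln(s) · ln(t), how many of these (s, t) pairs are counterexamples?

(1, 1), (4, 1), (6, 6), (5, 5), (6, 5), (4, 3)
Testing each pair:
(1, 1): LHS = 0, RHS = 0 → satisfies claim
(4, 1): LHS = ln(4) ≈ 1.386, RHS = 0 → counterexample
(6, 6): LHS = ln(36) ≈ 3.584, RHS = ln(6)² ≈ 3.21 → counterexample
(5, 5): LHS = ln(25) ≈ 3.219, RHS = ln(5)² ≈ 2.59 → counterexample
(6, 5): LHS = ln(30) ≈ 3.401, RHS = ln(5)·ln(6) ≈ 2.884 → counterexample
(4, 3): LHS = ln(12) ≈ 2.485, RHS = ln(3)·ln(4) ≈ 1.523 → counterexample

That makes 5 counterexamples.

Answer: 5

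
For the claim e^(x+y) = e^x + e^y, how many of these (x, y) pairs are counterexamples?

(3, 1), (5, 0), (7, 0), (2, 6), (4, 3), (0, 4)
Testing each pair:
(3, 1): LHS = e^4 ≈ 54.6, RHS = e + e^3 ≈ 22.8 → counterexample
(5, 0): LHS = e^5 ≈ 148.4, RHS = 1 + e^5 ≈ 149.4 → counterexample
(7, 0): LHS = e^7 ≈ 1097, RHS = 1 + e^7 ≈ 1098 → counterexample
(2, 6): LHS = e^8 ≈ 2981, RHS = e^2 + e^6 ≈ 410.8 → counterexample
(4, 3): LHS = e^7 ≈ 1097, RHS = e^3 + e^4 ≈ 74.68 → counterexample
(0, 4): LHS = e^4 ≈ 54.6, RHS = 1 + e^4 ≈ 55.6 → counterexample

That makes 6 counterexamples.

Answer: 6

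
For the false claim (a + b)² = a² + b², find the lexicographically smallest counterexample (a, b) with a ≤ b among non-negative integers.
At (0, 1): both sides equal 1, so it holds there.
At (0, 2): both sides equal 4, so it holds there.

Substituting (1, 1) into the claim:
LHS = (1 + 1)² = 4
RHS = 1² + 1² = 2

Since LHS ≠ RHS, this pair disproves the claim, and no lexicographically smaller pair (a ≤ b, non-negative integers) does.

For instance (6, 6) is also a counterexample (LHS = 144, RHS = 72), but it's lexicographically larger.

Answer: (a, b) = (1, 1)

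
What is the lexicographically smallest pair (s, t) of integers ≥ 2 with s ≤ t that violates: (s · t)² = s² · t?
Substituting (2, 2) into the claim:
LHS = (2 · 2)² = 16
RHS = 2² · 2 = 8

Since LHS ≠ RHS, this pair disproves the claim, and no lexicographically smaller pair (s ≤ t, integers ≥ 2) does.

For instance (3, 4) is also a counterexample (LHS = 144, RHS = 36), but it's lexicographically larger.

Answer: (s, t) = (2, 2)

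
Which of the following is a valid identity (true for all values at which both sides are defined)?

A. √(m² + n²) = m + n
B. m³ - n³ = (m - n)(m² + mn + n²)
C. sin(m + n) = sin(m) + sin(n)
A: fails at (6, 7) — LHS = √(85) ≈ 9.22, RHS = 13.
B: holds — e.g. at (1, 4), both sides equal -63.
C: fails at (2, 5) — LHS = sin(7) ≈ 0.657, RHS = sin(5) + sin(2) ≈ -0.04963.

Answer: B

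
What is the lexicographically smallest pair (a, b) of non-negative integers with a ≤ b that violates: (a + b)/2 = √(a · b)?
At (0, 0): both sides equal 0, so it holds there.

Substituting (0, 1) into the claim:
LHS = (0 + 1)/2 = 1/2
RHS = √(0 · 1) = 0

Since LHS ≠ RHS, this pair disproves the claim, and no lexicographically smaller pair (a ≤ b, non-negative integers) does.

For instance (1, 6) is also a counterexample (LHS = 7/2, RHS = √(6) ≈ 2.449), but it's lexicographically larger.

Answer: (a, b) = (0, 1)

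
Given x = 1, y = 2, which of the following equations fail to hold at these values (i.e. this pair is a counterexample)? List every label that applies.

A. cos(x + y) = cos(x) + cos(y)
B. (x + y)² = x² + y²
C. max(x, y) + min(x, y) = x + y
A, B

Evaluating each claim at the given values:
A. LHS = cos(3) ≈ -0.99, RHS = cos(2) + cos(1) ≈ 0.1242 → fails here (LHS ≠ RHS)
B. LHS = 9, RHS = 5 → fails here (LHS ≠ RHS)
C. LHS = 3, RHS = 3 → holds here (LHS = RHS)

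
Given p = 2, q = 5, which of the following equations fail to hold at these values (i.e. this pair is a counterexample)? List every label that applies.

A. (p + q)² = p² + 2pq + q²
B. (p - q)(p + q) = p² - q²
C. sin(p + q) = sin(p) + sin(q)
Evaluating each claim at the given values:
A. LHS = 49, RHS = 49 → holds here (LHS = RHS)
B. LHS = -21, RHS = -21 → holds here (LHS = RHS)
C. LHS = sin(7) ≈ 0.657, RHS = sin(5) + sin(2) ≈ -0.04963 → fails here (LHS ≠ RHS)

Answer: C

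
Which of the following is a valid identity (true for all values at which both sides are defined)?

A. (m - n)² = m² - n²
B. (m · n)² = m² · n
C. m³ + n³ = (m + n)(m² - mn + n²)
C

A: fails at (1, 3) — LHS = 4, RHS = -8.
B: fails at (3, 4) — LHS = 144, RHS = 36.
C: holds — e.g. at (2, 3), both sides equal 35.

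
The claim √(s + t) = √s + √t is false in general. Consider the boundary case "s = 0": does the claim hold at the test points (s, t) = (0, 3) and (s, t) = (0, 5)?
Yes, holds at both test points

At (0, 3): LHS = √(3) ≈ 1.732, RHS = √(3) ≈ 1.732 → equal
At (0, 5): LHS = √(5) ≈ 2.236, RHS = √(5) ≈ 2.236 → equal

So the claim does hold at both of these boundary points, even though it is not an identity.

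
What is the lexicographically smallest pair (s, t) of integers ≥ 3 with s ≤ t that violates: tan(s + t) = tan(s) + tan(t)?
(s, t) = (3, 3)

Substituting (3, 3) into the claim:
LHS = tan(3 + 3) = tan(6) ≈ -0.291
RHS = tan(3) + tan(3) = 2·tan(3) ≈ -0.2851

Since LHS ≠ RHS, this pair disproves the claim, and no lexicographically smaller pair (s ≤ t, integers ≥ 3) does.

For instance (7, 7) is also a counterexample (LHS = tan(14) ≈ 7.245, RHS = 2·tan(7) ≈ 1.743), but it's lexicographically larger.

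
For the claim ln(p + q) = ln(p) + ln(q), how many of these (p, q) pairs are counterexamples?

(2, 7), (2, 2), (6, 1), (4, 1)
Testing each pair:
(2, 7): LHS = ln(9) ≈ 2.197, RHS = ln(2) + ln(7) ≈ 2.639 → counterexample
(2, 2): LHS = ln(4) ≈ 1.386, RHS = 2·ln(2) ≈ 1.386 → satisfies claim
(6, 1): LHS = ln(7) ≈ 1.946, RHS = ln(6) ≈ 1.792 → counterexample
(4, 1): LHS = ln(5) ≈ 1.609, RHS = ln(4) ≈ 1.386 → counterexample

That makes 3 counterexamples.

Answer: 3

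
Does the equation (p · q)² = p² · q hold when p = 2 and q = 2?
Fails

Substituting p = 2, q = 2:

LHS = (2 · 2)² = 16
RHS = 2² · 2 = 8

LHS ≠ RHS, so the equation does not hold at this point.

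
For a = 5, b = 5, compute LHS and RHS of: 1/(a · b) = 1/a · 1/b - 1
LHS = 1/(5 · 5) = 1/25
RHS = 1/5 · 1/5 - 1 = -24/25

LHS ≠ RHS, so the equation does not hold here.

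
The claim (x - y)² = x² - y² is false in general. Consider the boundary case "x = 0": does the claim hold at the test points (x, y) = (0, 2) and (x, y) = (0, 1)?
No, fails at both test points

At (0, 2): LHS = 4 ≠ RHS = -4
At (0, 1): LHS = 1 ≠ RHS = -1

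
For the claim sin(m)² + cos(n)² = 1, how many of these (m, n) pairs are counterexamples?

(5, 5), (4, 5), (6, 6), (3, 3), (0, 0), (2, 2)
1

Testing each pair:
(5, 5): LHS = cos(5)² + sin(5)² = 1, RHS = 1 → satisfies claim
(4, 5): LHS = cos(5)² + sin(4)² ≈ 0.6532, RHS = 1 → counterexample
(6, 6): LHS = sin(6)² + cos(6)² = 1, RHS = 1 → satisfies claim
(3, 3): LHS = sin(3)² + cos(3)² = 1, RHS = 1 → satisfies claim
(0, 0): LHS = 1, RHS = 1 → satisfies claim
(2, 2): LHS = cos(2)² + sin(2)² = 1, RHS = 1 → satisfies claim

That makes 1 counterexample.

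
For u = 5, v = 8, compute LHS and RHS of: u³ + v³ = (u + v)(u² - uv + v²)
LHS = 5³ + 8³ = 637
RHS = (5 + 8)(5² - 5·8 + 8²) = 637

LHS = RHS: the two sides agree.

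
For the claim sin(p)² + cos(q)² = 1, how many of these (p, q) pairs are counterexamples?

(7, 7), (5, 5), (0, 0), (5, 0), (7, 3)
2

Testing each pair:
(7, 7): LHS = sin(7)² + cos(7)² = 1, RHS = 1 → satisfies claim
(5, 5): LHS = cos(5)² + sin(5)² = 1, RHS = 1 → satisfies claim
(0, 0): LHS = 1, RHS = 1 → satisfies claim
(5, 0): LHS = sin(5)² + 1 ≈ 1.92, RHS = 1 → counterexample
(7, 3): LHS = sin(7)² + cos(3)² ≈ 1.412, RHS = 1 → counterexample

That makes 2 counterexamples.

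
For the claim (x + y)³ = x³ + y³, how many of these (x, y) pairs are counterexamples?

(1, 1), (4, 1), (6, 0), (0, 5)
Testing each pair:
(1, 1): LHS = 8, RHS = 2 → counterexample
(4, 1): LHS = 125, RHS = 65 → counterexample
(6, 0): LHS = 216, RHS = 216 → satisfies claim
(0, 5): LHS = 125, RHS = 125 → satisfies claim

That makes 2 counterexamples.

Answer: 2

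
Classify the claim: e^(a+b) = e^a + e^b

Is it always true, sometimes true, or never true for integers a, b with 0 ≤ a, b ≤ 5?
Never true

The claim fails for every pair in the range. For instance at (a, b) = (0, 2): LHS = e^2 ≈ 7.389, RHS = 1 + e^2 ≈ 8.389.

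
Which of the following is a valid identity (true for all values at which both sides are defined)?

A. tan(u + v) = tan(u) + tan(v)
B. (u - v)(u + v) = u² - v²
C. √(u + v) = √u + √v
A: fails at (3, 3) — LHS = tan(6) ≈ -0.291, RHS = 2·tan(3) ≈ -0.2851.
B: holds — e.g. at (3, 7), both sides equal -40.
C: fails at (2, 4) — LHS = √(6) ≈ 2.449, RHS = √(2) + 2 ≈ 3.414.

Answer: B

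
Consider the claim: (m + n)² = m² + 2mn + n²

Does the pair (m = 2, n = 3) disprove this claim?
No

Substituting m = 2, n = 3:
LHS = (2 + 3)² = 25
RHS = 2² + 2·2·3 + 3² = 25

The sides agree, so this pair does not disprove the claim.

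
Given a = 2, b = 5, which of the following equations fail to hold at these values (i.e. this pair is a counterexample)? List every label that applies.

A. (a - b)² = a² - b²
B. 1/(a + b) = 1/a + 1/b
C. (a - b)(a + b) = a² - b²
Evaluating each claim at the given values:
A. LHS = 9, RHS = -21 → fails here (LHS ≠ RHS)
B. LHS = 1/7, RHS = 7/10 → fails here (LHS ≠ RHS)
C. LHS = -21, RHS = -21 → holds here (LHS = RHS)

Answer: A, B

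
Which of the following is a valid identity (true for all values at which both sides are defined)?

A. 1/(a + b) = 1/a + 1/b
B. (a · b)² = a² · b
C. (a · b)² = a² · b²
A: fails at (2, 7) — LHS = 1/9, RHS = 9/14.
B: fails at (5, 5) — LHS = 625, RHS = 125.
C: holds — e.g. at (2, 2), both sides equal 16.

Answer: C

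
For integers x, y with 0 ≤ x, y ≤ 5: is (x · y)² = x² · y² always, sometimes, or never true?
Always true

The identity holds for every pair in the range. For instance at (x, y) = (4, 5): both sides equal 400.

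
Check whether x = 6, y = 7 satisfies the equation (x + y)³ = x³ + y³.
Substituting x = 6, y = 7:

LHS = (6 + 7)³ = 2197
RHS = 6³ + 7³ = 559

LHS ≠ RHS, so the equation does not hold at this point.

Answer: Fails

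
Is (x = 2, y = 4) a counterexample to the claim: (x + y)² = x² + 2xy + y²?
Substituting x = 2, y = 4:
LHS = (2 + 4)² = 36
RHS = 2² + 2·2·4 + 4² = 36

The sides agree, so this pair does not disprove the claim.

Answer: No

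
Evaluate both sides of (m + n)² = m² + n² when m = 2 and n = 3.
LHS = (2 + 3)² = 25
RHS = 2² + 3² = 13

LHS ≠ RHS, so the equation does not hold here.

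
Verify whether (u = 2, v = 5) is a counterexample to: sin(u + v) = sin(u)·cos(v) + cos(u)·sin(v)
Substituting u = 2, v = 5:
LHS = sin(2 + 5) = sin(7) ≈ 0.657
RHS = sin(2)·cos(5) + cos(2)·sin(5) = sin(2)·cos(5) + sin(5)·cos(2) ≈ 0.657

The sides agree, so this pair does not disprove the claim.

Answer: No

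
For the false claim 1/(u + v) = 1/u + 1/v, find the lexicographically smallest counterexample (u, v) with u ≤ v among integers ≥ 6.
(u, v) = (6, 6)

Substituting (6, 6) into the claim:
LHS = 1/(6 + 6) = 1/12
RHS = 1/6 + 1/6 = 1/3

Since LHS ≠ RHS, this pair disproves the claim, and no lexicographically smaller pair (u ≤ v, integers ≥ 6) does.

For instance (9, 12) is also a counterexample (LHS = 1/21, RHS = 7/36), but it's lexicographically larger.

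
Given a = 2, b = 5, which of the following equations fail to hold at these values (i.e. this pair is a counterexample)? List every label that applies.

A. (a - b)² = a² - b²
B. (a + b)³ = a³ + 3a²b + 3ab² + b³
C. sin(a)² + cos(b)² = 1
Evaluating each claim at the given values:
A. LHS = 9, RHS = -21 → fails here (LHS ≠ RHS)
B. LHS = 343, RHS = 343 → holds here (LHS = RHS)
C. LHS = cos(5)² + sin(2)² ≈ 0.9073, RHS = 1 → fails here (LHS ≠ RHS)

Answer: A, C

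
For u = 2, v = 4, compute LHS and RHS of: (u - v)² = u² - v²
LHS = (2 - 4)² = 4
RHS = 2² - 4² = -12

LHS ≠ RHS, so the equation does not hold here.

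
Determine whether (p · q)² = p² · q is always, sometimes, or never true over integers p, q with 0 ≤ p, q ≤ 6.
It holds at (p, q) = (0, 3) (both sides equal 0), but fails at (p, q) = (3, 5) (LHS = 225, RHS = 45).

Answer: Sometimes true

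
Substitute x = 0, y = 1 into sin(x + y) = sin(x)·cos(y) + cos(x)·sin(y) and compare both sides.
LHS = sin(0 + 1) = sin(1) ≈ 0.8415
RHS = sin(0)·cos(1) + cos(0)·sin(1) = sin(1) ≈ 0.8415

LHS = RHS: the two sides agree.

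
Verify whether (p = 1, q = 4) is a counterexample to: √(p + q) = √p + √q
Substituting p = 1, q = 4:
LHS = √(1 + 4) = √(5) ≈ 2.236
RHS = √1 + √4 = 3

Since LHS ≠ RHS, this pair disproves the claim.

Answer: Yes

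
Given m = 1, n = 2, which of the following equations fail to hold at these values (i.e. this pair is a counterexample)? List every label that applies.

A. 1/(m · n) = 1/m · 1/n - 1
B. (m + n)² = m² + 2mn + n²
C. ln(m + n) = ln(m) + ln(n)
A, C

Evaluating each claim at the given values:
A. LHS = 1/2, RHS = -1/2 → fails here (LHS ≠ RHS)
B. LHS = 9, RHS = 9 → holds here (LHS = RHS)
C. LHS = ln(3) ≈ 1.099, RHS = ln(2) ≈ 0.6931 → fails here (LHS ≠ RHS)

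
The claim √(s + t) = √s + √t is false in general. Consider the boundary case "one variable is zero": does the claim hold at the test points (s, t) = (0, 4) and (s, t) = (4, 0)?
Yes, holds at both test points

At (0, 4): LHS = 2, RHS = 2 → equal
At (4, 0): LHS = 2, RHS = 2 → equal

So the claim does hold at both of these boundary points, even though it is not an identity.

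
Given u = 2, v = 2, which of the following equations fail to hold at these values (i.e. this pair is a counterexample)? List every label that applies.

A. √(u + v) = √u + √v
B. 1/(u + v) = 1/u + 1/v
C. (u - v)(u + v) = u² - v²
A, B

Evaluating each claim at the given values:
A. LHS = 2, RHS = 2·√(2) ≈ 2.828 → fails here (LHS ≠ RHS)
B. LHS = 1/4, RHS = 1 → fails here (LHS ≠ RHS)
C. LHS = 0, RHS = 0 → holds here (LHS = RHS)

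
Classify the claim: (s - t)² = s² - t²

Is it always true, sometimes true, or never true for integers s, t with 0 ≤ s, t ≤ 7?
Sometimes true

It holds at (s, t) = (5, 0) (both sides equal 25), but fails at (s, t) = (0, 6) (LHS = 36, RHS = -36).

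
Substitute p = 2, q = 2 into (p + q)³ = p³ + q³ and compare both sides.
LHS = (2 + 2)³ = 64
RHS = 2³ + 2³ = 16

LHS ≠ RHS, so the equation does not hold here.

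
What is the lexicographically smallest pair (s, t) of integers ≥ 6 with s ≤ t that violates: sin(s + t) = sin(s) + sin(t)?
Substituting (6, 6) into the claim:
LHS = sin(6 + 6) = sin(12) ≈ -0.5366
RHS = sin(6) + sin(6) = 2·sin(6) ≈ -0.5588

Since LHS ≠ RHS, this pair disproves the claim, and no lexicographically smaller pair (s ≤ t, integers ≥ 6) does.

For instance (11, 12) is also a counterexample (LHS = sin(23) ≈ -0.8462, RHS = sin(11) + sin(12) ≈ -1.537), but it's lexicographically larger.

Answer: (s, t) = (6, 6)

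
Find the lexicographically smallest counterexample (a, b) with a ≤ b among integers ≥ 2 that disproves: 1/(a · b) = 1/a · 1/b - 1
Substituting (2, 2) into the claim:
LHS = 1/(2 · 2) = 1/4
RHS = 1/2 · 1/2 - 1 = -3/4

Since LHS ≠ RHS, this pair disproves the claim, and no lexicographically smaller pair (a ≤ b, integers ≥ 2) does.

For instance (2, 9) is also a counterexample (LHS = 1/18, RHS = -17/18), but it's lexicographically larger.

Answer: (a, b) = (2, 2)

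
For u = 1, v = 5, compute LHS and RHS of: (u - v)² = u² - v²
LHS = (1 - 5)² = 16
RHS = 1² - 5² = -24

LHS ≠ RHS, so the equation does not hold here.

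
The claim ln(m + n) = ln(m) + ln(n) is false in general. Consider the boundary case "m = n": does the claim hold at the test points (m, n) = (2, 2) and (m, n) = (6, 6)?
Only at (2, 2)

At (2, 2): LHS = ln(4) ≈ 1.386, RHS = 2·ln(2) ≈ 1.386 → equal
At (6, 6): LHS = ln(12) ≈ 2.485 ≠ RHS = 2·ln(6) ≈ 3.584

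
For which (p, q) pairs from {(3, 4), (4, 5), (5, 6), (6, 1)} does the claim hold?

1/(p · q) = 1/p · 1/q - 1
None

Testing each pair:
(3, 4): LHS = 1/12, RHS = -11/12 → fails
(4, 5): LHS = 1/20, RHS = -19/20 → fails
(5, 6): LHS = 1/30, RHS = -29/30 → fails
(6, 1): LHS = 1/6, RHS = -5/6 → fails

No pair satisfies the claim.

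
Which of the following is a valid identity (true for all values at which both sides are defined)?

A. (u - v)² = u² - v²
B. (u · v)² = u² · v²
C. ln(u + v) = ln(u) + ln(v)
B

A: fails at (3, 4) — LHS = 1, RHS = -7.
B: holds — e.g. at (1, 5), both sides equal 25.
C: fails at (1, 1) — LHS = ln(2) ≈ 0.6931, RHS = 0.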